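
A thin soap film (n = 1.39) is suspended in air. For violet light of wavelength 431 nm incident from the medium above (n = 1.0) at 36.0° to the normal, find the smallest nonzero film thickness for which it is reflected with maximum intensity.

Ray reflecting at the top interface goes from n = 1.0 toward n = 1.39: a half-wave phase shift.
Bottom surface (1.39 → 1.0): reflection off a lower-index medium gives no phase shift.
Net: one phase inversion between the two reflected rays.
With one net inversion, constructive interference in reflection requires 2 n t cos θ_r = (m + ½) λ.
Snell's law: 1.0 sin 36.0° = 1.39 sin θ_r → sin θ_r = 0.423, cos θ_r = 0.906.
Minimum at m = 0: t = λ / (4 n cos θ_r) = 431 / (4 × 1.39 × 0.906) = 85.5 nm.

85.5 nm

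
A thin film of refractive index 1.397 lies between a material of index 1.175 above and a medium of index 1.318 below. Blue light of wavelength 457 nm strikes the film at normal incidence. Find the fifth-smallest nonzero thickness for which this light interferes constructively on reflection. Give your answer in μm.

0.736 μm

At the upper boundary (n = 1.175 to n = 1.397) the reflected ray undergoes a half-wave phase shift.
At the lower boundary (n = 1.397 to n = 1.318) the reflected ray undergoes no phase shift.
Exactly one π shift → a net half-wave offset.
So the condition for constructive reflection is 2 n t = (m + ½) λ.
The fifth-smallest nonzero thickness corresponds to m = 4: t = (m + ½) λ / (2 n) = 4.50 × 457 / (2 × 1.397) = 736 nm.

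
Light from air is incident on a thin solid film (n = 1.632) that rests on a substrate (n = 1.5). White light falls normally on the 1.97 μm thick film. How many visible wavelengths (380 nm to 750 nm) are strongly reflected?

8

At the upper boundary (n = 1.0 to n = 1.632) the reflected ray undergoes a half-wave phase shift.
Bottom surface (1.632 → 1.5): reflection off a lower-index medium gives no phase shift.
Exactly one π shift → a net half-wave offset.
So the condition for constructive reflection is 2 n t = (m + ½) λ.
λ = 2 n t / (m + ½) = 6430 / (m + ½) nm.
m=8: 756 nm (IR); m=9: 677 nm (visible); m=10: 612 nm (visible); m=11: 559 nm (visible); m=12: 514 nm (visible); m=13: 476 nm (visible); m=14: 443 nm (visible); m=15: 415 nm (visible); m=16: 390 nm (visible); m=17: 367 nm (UV).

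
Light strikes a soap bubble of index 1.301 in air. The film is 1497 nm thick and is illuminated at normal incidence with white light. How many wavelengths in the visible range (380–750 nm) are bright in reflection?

5

At the upper boundary (n = 1.0 to n = 1.301) the reflected ray undergoes a half-wave phase shift.
Ray reflecting at the bottom interface goes from n = 1.301 toward n = 1.0: no phase shift.
The two reflections differ by half a wavelength.
For strong reflection here: 2 n t = (m + ½) λ.
λ = 2 n t / (m + ½) = 3895 / (m + ½) nm.
m=4: 866 nm (IR); m=5: 708 nm (visible); m=6: 599 nm (visible); m=7: 519 nm (visible); m=8: 458 nm (visible); m=9: 410 nm (visible); m=10: 371 nm (UV).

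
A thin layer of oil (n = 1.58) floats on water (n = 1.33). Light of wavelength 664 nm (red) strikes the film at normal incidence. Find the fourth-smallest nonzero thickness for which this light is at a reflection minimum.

At the upper boundary (n = 1.0 to n = 1.58) the reflected ray undergoes a half-wave phase shift.
Ray reflecting at the bottom interface goes from n = 1.58 toward n = 1.33: no phase shift.
The two reflections differ by half a wavelength.
For minimum reflection here: 2 n t = m λ.
The fourth-smallest nonzero thickness corresponds to m = 4: t = m λ / (2 n) = 4.00 × 664 / (2 × 1.58) = 841 nm.

841 nm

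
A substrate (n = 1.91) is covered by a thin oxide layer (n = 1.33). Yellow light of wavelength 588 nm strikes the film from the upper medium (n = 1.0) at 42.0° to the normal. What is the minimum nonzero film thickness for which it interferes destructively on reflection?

128 nm

Ray reflecting at the top interface goes from n = 1.0 toward n = 1.33: a half-wave phase shift.
Bottom surface (1.33 → 1.91): reflection off a higher-index medium gives a half-wave phase shift.
Zero or two π shifts → no net half-wave offset.
So the condition for destructive reflection is 2 n t cos θ_r = (m + ½) λ.
Snell's law: 1.0 sin 42.0° = 1.33 sin θ_r → sin θ_r = 0.503, cos θ_r = 0.864.
Minimum at m = 0: t = λ / (4 n cos θ_r) = 588 / (4 × 1.33 × 0.864) = 128 nm.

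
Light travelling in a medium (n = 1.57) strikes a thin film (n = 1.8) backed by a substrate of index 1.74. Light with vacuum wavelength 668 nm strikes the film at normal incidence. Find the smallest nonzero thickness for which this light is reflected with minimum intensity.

186 nm

Top surface (1.57 → 1.8): reflection off a higher-index medium gives a half-wave phase shift.
At the lower boundary (n = 1.8 to n = 1.74) the reflected ray undergoes no phase shift.
The two reflections differ by half a wavelength.
For minimum reflection here: 2 n t = m λ.
The smallest nonzero thickness corresponds to m = 1: t = m λ / (2 n) = 1.00 × 668 / (2 × 1.8) = 186 nm.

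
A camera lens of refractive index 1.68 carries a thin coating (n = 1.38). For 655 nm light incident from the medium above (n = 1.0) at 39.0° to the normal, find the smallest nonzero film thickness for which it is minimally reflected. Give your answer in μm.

Top surface (1.0 → 1.38): reflection off a higher-index medium gives a half-wave phase shift.
At the lower boundary (n = 1.38 to n = 1.68) the reflected ray undergoes a half-wave phase shift.
The two reflections carry the same phase change, so no net offset.
For minimum reflection here: 2 n t cos θ_r = (m + ½) λ.
Snell's law: 1.0 sin 39.0° = 1.38 sin θ_r → sin θ_r = 0.456, cos θ_r = 0.890.
Minimum at m = 0: t = λ / (4 n cos θ_r) = 655 / (4 × 1.38 × 0.890) = 133 nm.

0.133 μm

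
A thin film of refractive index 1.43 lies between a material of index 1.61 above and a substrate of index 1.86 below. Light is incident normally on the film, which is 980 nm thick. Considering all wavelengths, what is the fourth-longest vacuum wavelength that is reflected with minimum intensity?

At the upper boundary (n = 1.61 to n = 1.43) the reflected ray undergoes no phase shift.
Bottom surface (1.43 → 1.86): reflection off a higher-index medium gives a half-wave phase shift.
Exactly one π shift → a net half-wave offset.
With one net inversion, destructive interference in reflection requires 2 n t = m λ.
λ = 2 n t / m. The fourth-longest wavelength is m = 4: λ = 2 × 1.43 × 980 / 4.00 = 701 nm.

701 nm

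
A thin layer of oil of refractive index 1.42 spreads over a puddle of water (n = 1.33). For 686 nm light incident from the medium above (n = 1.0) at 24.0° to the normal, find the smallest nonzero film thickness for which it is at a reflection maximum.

126 nm

At the upper boundary (n = 1.0 to n = 1.42) the reflected ray undergoes a half-wave phase shift.
Ray reflecting at the bottom interface goes from n = 1.42 toward n = 1.33: no phase shift.
Exactly one π shift → a net half-wave offset.
So the condition for constructive reflection is 2 n t cos θ_r = (m + ½) λ.
Snell's law: 1.0 sin 24.0° = 1.42 sin θ_r → sin θ_r = 0.286, cos θ_r = 0.958.
Minimum at m = 0: t = λ / (4 n cos θ_r) = 686 / (4 × 1.42 × 0.958) = 126 nm.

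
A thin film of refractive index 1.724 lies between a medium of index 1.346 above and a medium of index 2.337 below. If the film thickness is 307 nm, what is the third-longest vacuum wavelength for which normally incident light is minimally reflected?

Ray reflecting at the top interface goes from n = 1.346 toward n = 1.724: a half-wave phase shift.
Bottom surface (1.724 → 2.337): reflection off a higher-index medium gives a half-wave phase shift.
The two reflections carry the same phase change, so no net offset.
So the condition for destructive reflection is 2 n t = (m + ½) λ.
λ = 2 n t / (m + ½). The third-longest wavelength is m = 2: λ = 2 × 1.724 × 307 / 2.50 = 423 nm.

423 nm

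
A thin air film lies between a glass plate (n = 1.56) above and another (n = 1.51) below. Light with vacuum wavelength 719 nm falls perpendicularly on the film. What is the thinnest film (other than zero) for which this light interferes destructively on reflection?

360 nm

Ray reflecting at the top interface goes from n = 1.56 toward n = 1.0: no phase shift.
At the lower boundary (n = 1.0 to n = 1.51) the reflected ray undergoes a half-wave phase shift.
The two reflections differ by half a wavelength.
With one net inversion, destructive interference in reflection requires 2 n t = m λ.
Minimum nonzero at m = 1: t = λ / (2 n) = 719 / (2 × 1.0) = 360 nm.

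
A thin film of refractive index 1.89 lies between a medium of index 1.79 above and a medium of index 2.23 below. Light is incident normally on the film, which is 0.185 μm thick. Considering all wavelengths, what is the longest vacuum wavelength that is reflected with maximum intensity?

699 nm

At the upper boundary (n = 1.79 to n = 1.89) the reflected ray undergoes a half-wave phase shift.
Ray reflecting at the bottom interface goes from n = 1.89 toward n = 2.23: a half-wave phase shift.
Net: no relative phase inversion (both shifts match).
With no net inversion, constructive interference in reflection requires 2 n t = m λ.
λ = 2 n t / m. The longest wavelength is m = 1: λ = 2 × 1.89 × 185 / 1.00 = 699 nm.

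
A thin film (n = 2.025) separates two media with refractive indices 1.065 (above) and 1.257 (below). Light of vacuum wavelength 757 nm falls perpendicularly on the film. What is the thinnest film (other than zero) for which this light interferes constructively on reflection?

93.5 nm

At the upper boundary (n = 1.065 to n = 2.025) the reflected ray undergoes a half-wave phase shift.
Ray reflecting at the bottom interface goes from n = 2.025 toward n = 1.257: no phase shift.
The two reflections differ by half a wavelength.
For maximum reflection here: 2 n t = (m + ½) λ.
Minimum at m = 0: t = λ / (4 n) = 757 / (4 × 2.025) = 93.5 nm.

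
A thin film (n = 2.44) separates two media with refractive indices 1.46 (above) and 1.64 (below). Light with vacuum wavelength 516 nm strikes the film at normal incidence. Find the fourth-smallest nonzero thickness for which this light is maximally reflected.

Top surface (1.46 → 2.44): reflection off a higher-index medium gives a half-wave phase shift.
Ray reflecting at the bottom interface goes from n = 2.44 toward n = 1.64: no phase shift.
Exactly one π shift → a net half-wave offset.
So the condition for constructive reflection is 2 n t = (m + ½) λ.
The fourth-smallest nonzero thickness corresponds to m = 3: t = (m + ½) λ / (2 n) = 3.50 × 516 / (2 × 2.44) = 370 nm.

370 nm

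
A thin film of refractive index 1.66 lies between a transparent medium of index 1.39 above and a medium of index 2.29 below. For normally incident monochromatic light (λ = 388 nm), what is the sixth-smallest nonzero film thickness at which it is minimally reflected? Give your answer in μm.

0.643 μm

At the upper boundary (n = 1.39 to n = 1.66) the reflected ray undergoes a half-wave phase shift.
At the lower boundary (n = 1.66 to n = 2.29) the reflected ray undergoes a half-wave phase shift.
The two reflections carry the same phase change, so no net offset.
With no net inversion, destructive interference in reflection requires 2 n t = (m + ½) λ.
The sixth-smallest nonzero thickness corresponds to m = 5: t = (m + ½) λ / (2 n) = 5.50 × 388 / (2 × 1.66) = 643 nm.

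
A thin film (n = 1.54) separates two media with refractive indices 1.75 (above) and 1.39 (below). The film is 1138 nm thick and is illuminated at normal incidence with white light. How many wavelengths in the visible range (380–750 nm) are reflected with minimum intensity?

4

Ray reflecting at the top interface goes from n = 1.75 toward n = 1.54: no phase shift.
Ray reflecting at the bottom interface goes from n = 1.54 toward n = 1.39: no phase shift.
The two reflections carry the same phase change, so no net offset.
With no net inversion, destructive interference in reflection requires 2 n t = (m + ½) λ.
λ = 2 n t / (m + ½) = 3505 / (m + ½) nm.
m=4: 779 nm (IR); m=5: 637 nm (visible); m=6: 539 nm (visible); m=7: 467 nm (visible); m=8: 412 nm (visible); m=9: 369 nm (UV).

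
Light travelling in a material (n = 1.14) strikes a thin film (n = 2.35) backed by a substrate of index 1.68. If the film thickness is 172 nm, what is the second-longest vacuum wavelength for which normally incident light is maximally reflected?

539 nm

Ray reflecting at the top interface goes from n = 1.14 toward n = 2.35: a half-wave phase shift.
At the lower boundary (n = 2.35 to n = 1.68) the reflected ray undergoes no phase shift.
Exactly one π shift → a net half-wave offset.
For bright reflection here: 2 n t = (m + ½) λ.
λ = 2 n t / (m + ½). The second-longest wavelength is m = 1: λ = 2 × 2.35 × 172 / 1.50 = 539 nm.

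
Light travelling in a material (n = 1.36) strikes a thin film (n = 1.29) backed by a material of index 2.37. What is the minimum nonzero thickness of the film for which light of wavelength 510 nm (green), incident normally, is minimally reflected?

Ray reflecting at the top interface goes from n = 1.36 toward n = 1.29: no phase shift.
At the lower boundary (n = 1.29 to n = 2.37) the reflected ray undergoes a half-wave phase shift.
Net: one phase inversion between the two reflected rays.
For weak reflection here: 2 n t = m λ.
Minimum nonzero at m = 1: t = λ / (2 n) = 510 / (2 × 1.29) = 198 nm.

198 nm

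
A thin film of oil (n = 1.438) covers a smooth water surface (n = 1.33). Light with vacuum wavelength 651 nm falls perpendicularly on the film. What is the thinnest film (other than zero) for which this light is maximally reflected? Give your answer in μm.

Ray reflecting at the top interface goes from n = 1.0 toward n = 1.438: a half-wave phase shift.
Ray reflecting at the bottom interface goes from n = 1.438 toward n = 1.33: no phase shift.
The two reflections differ by half a wavelength.
With one net inversion, constructive interference in reflection requires 2 n t = (m + ½) λ.
Minimum at m = 0: t = λ / (4 n) = 651 / (4 × 1.438) = 113 nm.

0.113 μm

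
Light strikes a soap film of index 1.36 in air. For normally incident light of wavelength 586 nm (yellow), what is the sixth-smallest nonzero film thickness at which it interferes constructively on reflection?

Ray reflecting at the top interface goes from n = 1.0 toward n = 1.36: a half-wave phase shift.
Bottom surface (1.36 → 1.0): reflection off a lower-index medium gives no phase shift.
The two reflections differ by half a wavelength.
With one net inversion, constructive interference in reflection requires 2 n t = (m + ½) λ.
The sixth-smallest nonzero thickness corresponds to m = 5: t = (m + ½) λ / (2 n) = 5.50 × 586 / (2 × 1.36) = 1185 nm.

1185 nm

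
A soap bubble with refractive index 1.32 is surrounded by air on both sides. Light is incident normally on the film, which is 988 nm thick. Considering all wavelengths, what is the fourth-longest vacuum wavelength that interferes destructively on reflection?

Top surface (1.0 → 1.32): reflection off a higher-index medium gives a half-wave phase shift.
At the lower boundary (n = 1.32 to n = 1.0) the reflected ray undergoes no phase shift.
The two reflections differ by half a wavelength.
With one net inversion, destructive interference in reflection requires 2 n t = m λ.
λ = 2 n t / m. The fourth-longest wavelength is m = 4: λ = 2 × 1.32 × 988 / 4.00 = 652 nm.

652 nm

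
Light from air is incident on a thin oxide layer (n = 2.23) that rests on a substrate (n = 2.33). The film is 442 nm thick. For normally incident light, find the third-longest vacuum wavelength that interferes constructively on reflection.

657 nm

Top surface (1.0 → 2.23): reflection off a higher-index medium gives a half-wave phase shift.
Ray reflecting at the bottom interface goes from n = 2.23 toward n = 2.33: a half-wave phase shift.
Net: no relative phase inversion (both shifts match).
For maximum reflection here: 2 n t = m λ.
λ = 2 n t / m. The third-longest wavelength is m = 3: λ = 2 × 2.23 × 442 / 3.00 = 657 nm.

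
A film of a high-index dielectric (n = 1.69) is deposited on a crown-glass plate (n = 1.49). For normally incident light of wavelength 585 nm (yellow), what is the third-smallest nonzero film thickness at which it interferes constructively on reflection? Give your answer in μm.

0.433 μm

At the upper boundary (n = 1.0 to n = 1.69) the reflected ray undergoes a half-wave phase shift.
At the lower boundary (n = 1.69 to n = 1.49) the reflected ray undergoes no phase shift.
Exactly one π shift → a net half-wave offset.
So the condition for constructive reflection is 2 n t = (m + ½) λ.
The third-smallest nonzero thickness corresponds to m = 2: t = (m + ½) λ / (2 n) = 2.50 × 585 / (2 × 1.69) = 433 nm.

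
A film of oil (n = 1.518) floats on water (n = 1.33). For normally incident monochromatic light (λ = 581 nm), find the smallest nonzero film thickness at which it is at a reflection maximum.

95.7 nm

At the upper boundary (n = 1.0 to n = 1.518) the reflected ray undergoes a half-wave phase shift.
Ray reflecting at the bottom interface goes from n = 1.518 toward n = 1.33: no phase shift.
The two reflections differ by half a wavelength.
For strong reflection here: 2 n t = (m + ½) λ.
Minimum at m = 0: t = λ / (4 n) = 581 / (4 × 1.518) = 95.7 nm.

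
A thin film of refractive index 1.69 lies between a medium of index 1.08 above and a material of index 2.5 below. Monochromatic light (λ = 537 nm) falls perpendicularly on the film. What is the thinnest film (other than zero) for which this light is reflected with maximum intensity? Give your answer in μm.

Top surface (1.08 → 1.69): reflection off a higher-index medium gives a half-wave phase shift.
Bottom surface (1.69 → 2.5): reflection off a higher-index medium gives a half-wave phase shift.
Net: no relative phase inversion (both shifts match).
For bright reflection here: 2 n t = m λ.
Minimum nonzero at m = 1: t = λ / (2 n) = 537 / (2 × 1.69) = 159 nm.

0.159 μm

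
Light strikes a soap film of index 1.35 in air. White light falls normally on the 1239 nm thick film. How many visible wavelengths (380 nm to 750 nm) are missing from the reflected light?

4

Ray reflecting at the top interface goes from n = 1.0 toward n = 1.35: a half-wave phase shift.
Ray reflecting at the bottom interface goes from n = 1.35 toward n = 1.0: no phase shift.
Exactly one π shift → a net half-wave offset.
For dark reflection here: 2 n t = m λ.
λ = 2 n t / m = 3345 / m nm.
m=4: 836 nm (IR); m=5: 669 nm (visible); m=6: 558 nm (visible); m=7: 478 nm (visible); m=8: 418 nm (visible); m=9: 372 nm (UV).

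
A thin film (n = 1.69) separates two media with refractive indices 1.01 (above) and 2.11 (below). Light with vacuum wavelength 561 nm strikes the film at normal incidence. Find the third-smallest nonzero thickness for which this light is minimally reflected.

415 nm

Top surface (1.01 → 1.69): reflection off a higher-index medium gives a half-wave phase shift.
Bottom surface (1.69 → 2.11): reflection off a higher-index medium gives a half-wave phase shift.
Net: no relative phase inversion (both shifts match).
So the condition for destructive reflection is 2 n t = (m + ½) λ.
The third-smallest nonzero thickness corresponds to m = 2: t = (m + ½) λ / (2 n) = 2.50 × 561 / (2 × 1.69) = 415 nm.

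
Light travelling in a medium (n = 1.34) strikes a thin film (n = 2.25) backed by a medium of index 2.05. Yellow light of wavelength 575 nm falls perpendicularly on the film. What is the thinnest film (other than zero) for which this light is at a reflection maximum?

Top surface (1.34 → 2.25): reflection off a higher-index medium gives a half-wave phase shift.
Ray reflecting at the bottom interface goes from n = 2.25 toward n = 2.05: no phase shift.
Net: one phase inversion between the two reflected rays.
So the condition for constructive reflection is 2 n t = (m + ½) λ.
Minimum at m = 0: t = λ / (4 n) = 575 / (4 × 2.25) = 63.9 nm.

63.9 nm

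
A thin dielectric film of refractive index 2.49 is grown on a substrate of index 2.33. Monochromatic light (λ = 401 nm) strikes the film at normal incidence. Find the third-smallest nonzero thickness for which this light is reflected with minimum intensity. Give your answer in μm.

At the upper boundary (n = 1.0 to n = 2.49) the reflected ray undergoes a half-wave phase shift.
Ray reflecting at the bottom interface goes from n = 2.49 toward n = 2.33: no phase shift.
Exactly one π shift → a net half-wave offset.
With one net inversion, destructive interference in reflection requires 2 n t = m λ.
The third-smallest nonzero thickness corresponds to m = 3: t = m λ / (2 n) = 3.00 × 401 / (2 × 2.49) = 242 nm.

0.242 μm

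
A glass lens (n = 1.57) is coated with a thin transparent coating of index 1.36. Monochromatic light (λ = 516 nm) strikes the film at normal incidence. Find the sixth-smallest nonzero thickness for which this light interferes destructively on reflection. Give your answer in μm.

1.04 μm

Ray reflecting at the top interface goes from n = 1.0 toward n = 1.36: a half-wave phase shift.
Ray reflecting at the bottom interface goes from n = 1.36 toward n = 1.57: a half-wave phase shift.
The two reflections carry the same phase change, so no net offset.
For weak reflection here: 2 n t = (m + ½) λ.
The sixth-smallest nonzero thickness corresponds to m = 5: t = (m + ½) λ / (2 n) = 5.50 × 516 / (2 × 1.36) = 1043 nm.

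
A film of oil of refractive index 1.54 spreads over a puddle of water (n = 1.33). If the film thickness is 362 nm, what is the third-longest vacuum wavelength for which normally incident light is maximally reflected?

446 nm

At the upper boundary (n = 1.0 to n = 1.54) the reflected ray undergoes a half-wave phase shift.
At the lower boundary (n = 1.54 to n = 1.33) the reflected ray undergoes no phase shift.
The two reflections differ by half a wavelength.
So the condition for constructive reflection is 2 n t = (m + ½) λ.
λ = 2 n t / (m + ½). The third-longest wavelength is m = 2: λ = 2 × 1.54 × 362 / 2.50 = 446 nm.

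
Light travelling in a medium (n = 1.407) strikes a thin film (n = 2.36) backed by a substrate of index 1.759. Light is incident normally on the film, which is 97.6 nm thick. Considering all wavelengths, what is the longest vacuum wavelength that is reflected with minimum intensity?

Top surface (1.407 → 2.36): reflection off a higher-index medium gives a half-wave phase shift.
Ray reflecting at the bottom interface goes from n = 2.36 toward n = 1.759: no phase shift.
Net: one phase inversion between the two reflected rays.
For dark reflection here: 2 n t = m λ.
λ = 2 n t / m. The longest wavelength is m = 1: λ = 2 × 2.36 × 97.6 / 1.00 = 461 nm.

461 nm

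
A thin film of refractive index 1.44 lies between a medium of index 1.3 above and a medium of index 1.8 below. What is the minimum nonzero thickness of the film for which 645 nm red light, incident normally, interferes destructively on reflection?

Top surface (1.3 → 1.44): reflection off a higher-index medium gives a half-wave phase shift.
At the lower boundary (n = 1.44 to n = 1.8) the reflected ray undergoes a half-wave phase shift.
Net: no relative phase inversion (both shifts match).
For minimum reflection here: 2 n t = (m + ½) λ.
Minimum at m = 0: t = λ / (4 n) = 645 / (4 × 1.44) = 112 nm.

112 nm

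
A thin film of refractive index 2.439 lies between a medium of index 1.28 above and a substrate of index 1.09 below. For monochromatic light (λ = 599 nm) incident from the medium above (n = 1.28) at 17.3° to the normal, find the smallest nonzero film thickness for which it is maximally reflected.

Ray reflecting at the top interface goes from n = 1.28 toward n = 2.439: a half-wave phase shift.
At the lower boundary (n = 2.439 to n = 1.09) the reflected ray undergoes no phase shift.
Net: one phase inversion between the two reflected rays.
With one net inversion, constructive interference in reflection requires 2 n t cos θ_r = (m + ½) λ.
Snell's law: 1.28 sin 17.3° = 2.439 sin θ_r → sin θ_r = 0.156, cos θ_r = 0.988.
Minimum at m = 0: t = λ / (4 n cos θ_r) = 599 / (4 × 2.439 × 0.988) = 62.2 nm.

62.2 nm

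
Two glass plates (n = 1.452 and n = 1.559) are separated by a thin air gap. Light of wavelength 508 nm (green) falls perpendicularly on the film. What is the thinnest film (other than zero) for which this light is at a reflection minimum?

254 nm

At the upper boundary (n = 1.452 to n = 1.0) the reflected ray undergoes no phase shift.
Bottom surface (1.0 → 1.559): reflection off a higher-index medium gives a half-wave phase shift.
Exactly one π shift → a net half-wave offset.
For minimum reflection here: 2 n t = m λ.
Minimum nonzero at m = 1: t = λ / (2 n) = 508 / (2 × 1.0) = 254 nm.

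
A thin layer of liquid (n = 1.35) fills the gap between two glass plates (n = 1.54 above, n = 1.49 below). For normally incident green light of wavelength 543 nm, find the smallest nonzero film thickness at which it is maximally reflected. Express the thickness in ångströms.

Ray reflecting at the top interface goes from n = 1.54 toward n = 1.35: no phase shift.
Bottom surface (1.35 → 1.49): reflection off a higher-index medium gives a half-wave phase shift.
Net: one phase inversion between the two reflected rays.
For bright reflection here: 2 n t = (m + ½) λ.
Minimum at m = 0: t = λ / (4 n) = 543 / (4 × 1.35) = 101 nm.

1006 Å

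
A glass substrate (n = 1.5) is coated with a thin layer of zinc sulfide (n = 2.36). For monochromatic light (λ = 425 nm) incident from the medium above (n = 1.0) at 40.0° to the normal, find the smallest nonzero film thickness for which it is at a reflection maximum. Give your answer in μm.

0.0468 μm

Ray reflecting at the top interface goes from n = 1.0 toward n = 2.36: a half-wave phase shift.
At the lower boundary (n = 2.36 to n = 1.5) the reflected ray undergoes no phase shift.
Net: one phase inversion between the two reflected rays.
With one net inversion, constructive interference in reflection requires 2 n t cos θ_r = (m + ½) λ.
Snell's law: 1.0 sin 40.0° = 2.36 sin θ_r → sin θ_r = 0.272, cos θ_r = 0.962.
Minimum at m = 0: t = λ / (4 n cos θ_r) = 425 / (4 × 2.36 × 0.962) = 46.8 nm.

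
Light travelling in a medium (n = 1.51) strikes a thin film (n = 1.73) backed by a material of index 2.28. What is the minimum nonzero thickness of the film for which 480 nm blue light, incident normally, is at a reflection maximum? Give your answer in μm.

0.139 μm

Ray reflecting at the top interface goes from n = 1.51 toward n = 1.73: a half-wave phase shift.
At the lower boundary (n = 1.73 to n = 2.28) the reflected ray undergoes a half-wave phase shift.
Net: no relative phase inversion (both shifts match).
So the condition for constructive reflection is 2 n t = m λ.
Minimum nonzero at m = 1: t = λ / (2 n) = 480 / (2 × 1.73) = 139 nm.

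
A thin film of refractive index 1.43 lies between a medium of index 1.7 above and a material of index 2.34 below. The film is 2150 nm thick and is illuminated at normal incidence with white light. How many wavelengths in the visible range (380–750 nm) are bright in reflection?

Ray reflecting at the top interface goes from n = 1.7 toward n = 1.43: no phase shift.
Ray reflecting at the bottom interface goes from n = 1.43 toward n = 2.34: a half-wave phase shift.
The two reflections differ by half a wavelength.
With one net inversion, constructive interference in reflection requires 2 n t = (m + ½) λ.
λ = 2 n t / (m + ½) = 6149 / (m + ½) nm.
m=7: 820 nm (IR); m=8: 723 nm (visible); m=9: 647 nm (visible); m=10: 586 nm (visible); m=11: 535 nm (visible); m=12: 492 nm (visible); m=13: 455 nm (visible); m=14: 424 nm (visible); m=15: 397 nm (visible); m=16: 373 nm (UV).

8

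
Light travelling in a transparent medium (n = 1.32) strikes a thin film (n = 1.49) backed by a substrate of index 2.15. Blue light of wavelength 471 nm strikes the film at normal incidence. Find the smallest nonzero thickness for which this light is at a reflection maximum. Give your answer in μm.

0.158 μm

At the upper boundary (n = 1.32 to n = 1.49) the reflected ray undergoes a half-wave phase shift.
Bottom surface (1.49 → 2.15): reflection off a higher-index medium gives a half-wave phase shift.
Net: no relative phase inversion (both shifts match).
So the condition for constructive reflection is 2 n t = m λ.
The smallest nonzero thickness corresponds to m = 1: t = m λ / (2 n) = 1.00 × 471 / (2 × 1.49) = 158 nm.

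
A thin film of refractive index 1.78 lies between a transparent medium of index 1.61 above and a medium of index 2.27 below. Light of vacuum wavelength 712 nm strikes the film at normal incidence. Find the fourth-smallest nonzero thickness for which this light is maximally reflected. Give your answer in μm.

Top surface (1.61 → 1.78): reflection off a higher-index medium gives a half-wave phase shift.
Bottom surface (1.78 → 2.27): reflection off a higher-index medium gives a half-wave phase shift.
Zero or two π shifts → no net half-wave offset.
For bright reflection here: 2 n t = m λ.
The fourth-smallest nonzero thickness corresponds to m = 4: t = m λ / (2 n) = 4.00 × 712 / (2 × 1.78) = 800 nm.

0.800 μm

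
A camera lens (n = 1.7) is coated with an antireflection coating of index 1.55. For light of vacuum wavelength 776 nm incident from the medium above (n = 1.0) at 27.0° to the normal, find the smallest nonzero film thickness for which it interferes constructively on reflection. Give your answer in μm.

0.262 μm

Ray reflecting at the top interface goes from n = 1.0 toward n = 1.55: a half-wave phase shift.
Bottom surface (1.55 → 1.7): reflection off a higher-index medium gives a half-wave phase shift.
Zero or two π shifts → no net half-wave offset.
So the condition for constructive reflection is 2 n t cos θ_r = m λ.
Snell's law: 1.0 sin 27.0° = 1.55 sin θ_r → sin θ_r = 0.293, cos θ_r = 0.956.
Minimum nonzero at m = 1: t = λ / (2 n cos θ_r) = 776 / (2 × 1.55 × 0.956) = 262 nm.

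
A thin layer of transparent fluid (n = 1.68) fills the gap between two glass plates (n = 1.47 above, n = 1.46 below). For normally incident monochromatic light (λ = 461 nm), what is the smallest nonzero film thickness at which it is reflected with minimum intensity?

137 nm

Top surface (1.47 → 1.68): reflection off a higher-index medium gives a half-wave phase shift.
Bottom surface (1.68 → 1.46): reflection off a lower-index medium gives no phase shift.
The two reflections differ by half a wavelength.
So the condition for destructive reflection is 2 n t = m λ.
The smallest nonzero thickness corresponds to m = 1: t = m λ / (2 n) = 1.00 × 461 / (2 × 1.68) = 137 nm.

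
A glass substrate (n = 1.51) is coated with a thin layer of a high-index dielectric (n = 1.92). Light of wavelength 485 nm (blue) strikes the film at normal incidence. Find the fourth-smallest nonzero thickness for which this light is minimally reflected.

At the upper boundary (n = 1.0 to n = 1.92) the reflected ray undergoes a half-wave phase shift.
Ray reflecting at the bottom interface goes from n = 1.92 toward n = 1.51: no phase shift.
Net: one phase inversion between the two reflected rays.
With one net inversion, destructive interference in reflection requires 2 n t = m λ.
The fourth-smallest nonzero thickness corresponds to m = 4: t = m λ / (2 n) = 4.00 × 485 / (2 × 1.92) = 505 nm.

505 nm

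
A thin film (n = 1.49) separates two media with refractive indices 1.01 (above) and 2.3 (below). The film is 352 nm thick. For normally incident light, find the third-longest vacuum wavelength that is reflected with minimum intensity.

Ray reflecting at the top interface goes from n = 1.01 toward n = 1.49: a half-wave phase shift.
At the lower boundary (n = 1.49 to n = 2.3) the reflected ray undergoes a half-wave phase shift.
Net: no relative phase inversion (both shifts match).
So the condition for destructive reflection is 2 n t = (m + ½) λ.
λ = 2 n t / (m + ½). The third-longest wavelength is m = 2: λ = 2 × 1.49 × 352 / 2.50 = 420 nm.

420 nm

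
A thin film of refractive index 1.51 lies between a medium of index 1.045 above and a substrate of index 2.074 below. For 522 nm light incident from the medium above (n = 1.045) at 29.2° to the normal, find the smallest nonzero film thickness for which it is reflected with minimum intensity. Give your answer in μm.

0.0918 μm

Ray reflecting at the top interface goes from n = 1.045 toward n = 1.51: a half-wave phase shift.
Ray reflecting at the bottom interface goes from n = 1.51 toward n = 2.074: a half-wave phase shift.
Net: no relative phase inversion (both shifts match).
With no net inversion, destructive interference in reflection requires 2 n t cos θ_r = (m + ½) λ.
Snell's law: 1.045 sin 29.2° = 1.51 sin θ_r → sin θ_r = 0.338, cos θ_r = 0.941.
Minimum at m = 0: t = λ / (4 n cos θ_r) = 522 / (4 × 1.51 × 0.941) = 91.8 nm.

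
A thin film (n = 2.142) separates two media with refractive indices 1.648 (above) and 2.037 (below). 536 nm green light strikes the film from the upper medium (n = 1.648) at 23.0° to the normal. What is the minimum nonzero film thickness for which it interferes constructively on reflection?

65.6 nm

At the upper boundary (n = 1.648 to n = 2.142) the reflected ray undergoes a half-wave phase shift.
Ray reflecting at the bottom interface goes from n = 2.142 toward n = 2.037: no phase shift.
Exactly one π shift → a net half-wave offset.
So the condition for constructive reflection is 2 n t cos θ_r = (m + ½) λ.
Snell's law: 1.648 sin 23.0° = 2.142 sin θ_r → sin θ_r = 0.301, cos θ_r = 0.954.
Minimum at m = 0: t = λ / (4 n cos θ_r) = 536 / (4 × 2.142 × 0.954) = 65.6 nm.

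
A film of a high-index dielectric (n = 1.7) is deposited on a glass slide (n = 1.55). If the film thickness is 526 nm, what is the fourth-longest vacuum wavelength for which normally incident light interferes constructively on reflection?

Top surface (1.0 → 1.7): reflection off a higher-index medium gives a half-wave phase shift.
Bottom surface (1.7 → 1.55): reflection off a lower-index medium gives no phase shift.
Exactly one π shift → a net half-wave offset.
For strong reflection here: 2 n t = (m + ½) λ.
λ = 2 n t / (m + ½). The fourth-longest wavelength is m = 3: λ = 2 × 1.7 × 526 / 3.50 = 511 nm.

511 nm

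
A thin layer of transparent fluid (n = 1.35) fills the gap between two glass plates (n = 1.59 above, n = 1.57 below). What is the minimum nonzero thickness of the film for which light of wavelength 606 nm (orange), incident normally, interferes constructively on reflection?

Ray reflecting at the top interface goes from n = 1.59 toward n = 1.35: no phase shift.
Bottom surface (1.35 → 1.57): reflection off a higher-index medium gives a half-wave phase shift.
Exactly one π shift → a net half-wave offset.
With one net inversion, constructive interference in reflection requires 2 n t = (m + ½) λ.
Minimum at m = 0: t = λ / (4 n) = 606 / (4 × 1.35) = 112 nm.

112 nm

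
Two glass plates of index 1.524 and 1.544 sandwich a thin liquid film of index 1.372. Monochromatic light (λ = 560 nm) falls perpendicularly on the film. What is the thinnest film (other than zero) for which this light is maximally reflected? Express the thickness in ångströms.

1020 Å

At the upper boundary (n = 1.524 to n = 1.372) the reflected ray undergoes no phase shift.
At the lower boundary (n = 1.372 to n = 1.544) the reflected ray undergoes a half-wave phase shift.
Net: one phase inversion between the two reflected rays.
With one net inversion, constructive interference in reflection requires 2 n t = (m + ½) λ.
Minimum at m = 0: t = λ / (4 n) = 560 / (4 × 1.372) = 102 nm.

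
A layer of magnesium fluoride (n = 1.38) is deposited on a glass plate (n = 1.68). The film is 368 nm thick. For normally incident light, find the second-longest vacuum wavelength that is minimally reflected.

677 nm

At the upper boundary (n = 1.0 to n = 1.38) the reflected ray undergoes a half-wave phase shift.
Ray reflecting at the bottom interface goes from n = 1.38 toward n = 1.68: a half-wave phase shift.
The two reflections carry the same phase change, so no net offset.
So the condition for destructive reflection is 2 n t = (m + ½) λ.
λ = 2 n t / (m + ½). The second-longest wavelength is m = 1: λ = 2 × 1.38 × 368 / 1.50 = 677 nm.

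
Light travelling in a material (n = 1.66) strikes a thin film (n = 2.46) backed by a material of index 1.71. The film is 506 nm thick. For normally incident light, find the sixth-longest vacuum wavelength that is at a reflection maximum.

Top surface (1.66 → 2.46): reflection off a higher-index medium gives a half-wave phase shift.
At the lower boundary (n = 2.46 to n = 1.71) the reflected ray undergoes no phase shift.
The two reflections differ by half a wavelength.
So the condition for constructive reflection is 2 n t = (m + ½) λ.
λ = 2 n t / (m + ½). The sixth-longest wavelength is m = 5: λ = 2 × 2.46 × 506 / 5.50 = 453 nm.

453 nm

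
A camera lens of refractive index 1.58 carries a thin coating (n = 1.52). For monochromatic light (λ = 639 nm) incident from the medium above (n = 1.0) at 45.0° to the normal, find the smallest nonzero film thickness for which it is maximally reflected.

237 nm

Top surface (1.0 → 1.52): reflection off a higher-index medium gives a half-wave phase shift.
At the lower boundary (n = 1.52 to n = 1.58) the reflected ray undergoes a half-wave phase shift.
The two reflections carry the same phase change, so no net offset.
For maximum reflection here: 2 n t cos θ_r = m λ.
Snell's law: 1.0 sin 45.0° = 1.52 sin θ_r → sin θ_r = 0.465, cos θ_r = 0.885.
Minimum nonzero at m = 1: t = λ / (2 n cos θ_r) = 639 / (2 × 1.52 × 0.885) = 237 nm.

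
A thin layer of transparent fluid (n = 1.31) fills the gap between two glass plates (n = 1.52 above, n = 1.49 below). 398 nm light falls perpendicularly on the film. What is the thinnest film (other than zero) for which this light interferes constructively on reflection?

At the upper boundary (n = 1.52 to n = 1.31) the reflected ray undergoes no phase shift.
Bottom surface (1.31 → 1.49): reflection off a higher-index medium gives a half-wave phase shift.
The two reflections differ by half a wavelength.
So the condition for constructive reflection is 2 n t = (m + ½) λ.
Minimum at m = 0: t = λ / (4 n) = 398 / (4 × 1.31) = 76.0 nm.

76.0 nm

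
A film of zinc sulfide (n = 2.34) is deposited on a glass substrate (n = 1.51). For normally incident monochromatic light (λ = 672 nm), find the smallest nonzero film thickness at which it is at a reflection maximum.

71.8 nm

At the upper boundary (n = 1.0 to n = 2.34) the reflected ray undergoes a half-wave phase shift.
At the lower boundary (n = 2.34 to n = 1.51) the reflected ray undergoes no phase shift.
Net: one phase inversion between the two reflected rays.
So the condition for constructive reflection is 2 n t = (m + ½) λ.
Minimum at m = 0: t = λ / (4 n) = 672 / (4 × 2.34) = 71.8 nm.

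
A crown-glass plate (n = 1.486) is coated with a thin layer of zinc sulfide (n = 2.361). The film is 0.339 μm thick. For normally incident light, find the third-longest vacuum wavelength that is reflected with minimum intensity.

Top surface (1.0 → 2.361): reflection off a higher-index medium gives a half-wave phase shift.
Bottom surface (2.361 → 1.486): reflection off a lower-index medium gives no phase shift.
Exactly one π shift → a net half-wave offset.
So the condition for destructive reflection is 2 n t = m λ.
λ = 2 n t / m. The third-longest wavelength is m = 3: λ = 2 × 2.361 × 339 / 3.00 = 534 nm.

534 nm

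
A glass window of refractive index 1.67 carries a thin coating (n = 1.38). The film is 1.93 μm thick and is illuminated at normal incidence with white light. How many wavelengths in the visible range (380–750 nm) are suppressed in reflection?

Top surface (1.0 → 1.38): reflection off a higher-index medium gives a half-wave phase shift.
At the lower boundary (n = 1.38 to n = 1.67) the reflected ray undergoes a half-wave phase shift.
The two reflections carry the same phase change, so no net offset.
With no net inversion, destructive interference in reflection requires 2 n t = (m + ½) λ.
λ = 2 n t / (m + ½) = 5327 / (m + ½) nm.
m=6: 820 nm (IR); m=7: 710 nm (visible); m=8: 627 nm (visible); m=9: 561 nm (visible); m=10: 507 nm (visible); m=11: 463 nm (visible); m=12: 426 nm (visible); m=13: 395 nm (visible); m=14: 367 nm (UV).

7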